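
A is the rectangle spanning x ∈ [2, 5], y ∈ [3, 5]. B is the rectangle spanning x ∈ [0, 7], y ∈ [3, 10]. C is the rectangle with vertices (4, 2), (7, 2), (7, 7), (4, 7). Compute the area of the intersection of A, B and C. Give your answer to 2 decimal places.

The intersection is the polygon with vertices (5,5), (5,3), (4,3), (4,5).
By the shoelace formula its area is 2.00.

2.00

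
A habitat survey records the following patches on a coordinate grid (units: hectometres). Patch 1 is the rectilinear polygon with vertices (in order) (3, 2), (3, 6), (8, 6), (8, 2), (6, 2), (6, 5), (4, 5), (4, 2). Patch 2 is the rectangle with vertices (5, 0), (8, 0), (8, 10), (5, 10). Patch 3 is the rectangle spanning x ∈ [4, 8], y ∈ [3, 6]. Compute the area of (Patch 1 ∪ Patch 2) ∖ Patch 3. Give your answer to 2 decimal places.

|Patch 1 ∪ Patch 2| = 35.
|(Patch 1 ∪ Patch 2) ∩ Patch 3| = 10.
|(Patch 1 ∪ Patch 2) ∖ Patch 3| = 35 − 10 = 25.00.

25.00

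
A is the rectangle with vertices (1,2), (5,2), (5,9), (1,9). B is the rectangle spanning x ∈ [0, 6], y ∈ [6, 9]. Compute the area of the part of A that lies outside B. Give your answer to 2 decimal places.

|A∩B|: x∈[1,5], y∈[6,9] → 4·3 = 12.
|A| = 28.
|A ∖ B| = |A| − |A∩B| = 28 − 12 = 16.00.

16.00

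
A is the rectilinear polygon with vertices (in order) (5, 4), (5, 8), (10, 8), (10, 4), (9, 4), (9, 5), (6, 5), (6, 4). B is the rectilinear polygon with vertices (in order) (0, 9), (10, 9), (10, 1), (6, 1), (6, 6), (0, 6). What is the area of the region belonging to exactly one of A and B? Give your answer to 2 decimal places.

37.00

|A| = 17, |B| = 50, |A∩B| = 15.
|A △ B| = |A| + |B| − 2·|A∩B| = 17 + 50 − 30 = 37.00.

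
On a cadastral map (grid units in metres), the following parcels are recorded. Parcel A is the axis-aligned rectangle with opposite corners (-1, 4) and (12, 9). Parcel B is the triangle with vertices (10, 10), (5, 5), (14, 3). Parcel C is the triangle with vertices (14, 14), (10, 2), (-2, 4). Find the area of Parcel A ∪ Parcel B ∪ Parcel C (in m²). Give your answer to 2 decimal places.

By inclusion–exclusion:
Individual areas: |Parcel A| = 65, |Parcel B| = 27.5, |Parcel C| = 76.
|Parcel A∩Parcel B| = 22.9643.
|Parcel A∩Parcel C| = 47.0208.
|Parcel B∩Parcel C| = 21.461.
|Parcel A∩Parcel B∩Parcel C| = 20.5345.
|Parcel A ∪ Parcel B ∪ Parcel C| = 168.5 − 91.4461 + 20.5345 = 97.59.

97.59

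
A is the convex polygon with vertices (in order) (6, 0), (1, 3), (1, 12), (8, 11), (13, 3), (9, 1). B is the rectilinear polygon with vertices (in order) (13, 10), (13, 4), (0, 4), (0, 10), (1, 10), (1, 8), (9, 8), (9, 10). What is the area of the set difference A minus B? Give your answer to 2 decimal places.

|A| = 98.5, |A∩B| = 41.1125.
|A ∖ B| = |A| − |A∩B| = 98.5 − 41.1125 = 57.39.

57.39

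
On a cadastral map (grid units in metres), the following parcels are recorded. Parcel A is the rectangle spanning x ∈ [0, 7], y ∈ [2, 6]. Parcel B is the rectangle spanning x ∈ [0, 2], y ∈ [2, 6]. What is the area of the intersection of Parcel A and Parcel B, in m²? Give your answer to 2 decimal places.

|Parcel A∩Parcel B|: x∈[0,2], y∈[2,6] → 2·4 = 8.

8.00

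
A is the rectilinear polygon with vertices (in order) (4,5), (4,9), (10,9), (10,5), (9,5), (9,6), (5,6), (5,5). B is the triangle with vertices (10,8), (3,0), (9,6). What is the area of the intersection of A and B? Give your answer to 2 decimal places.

0.75

The intersection is the polygon with vertices (8.25,6), (10,8), (9,6).
By the shoelace formula its area is 0.75.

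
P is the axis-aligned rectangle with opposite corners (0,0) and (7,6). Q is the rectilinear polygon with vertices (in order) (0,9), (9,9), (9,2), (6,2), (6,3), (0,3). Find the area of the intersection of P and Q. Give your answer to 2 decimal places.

The intersection is the polygon with vertices (7,6), (7,2), (6,2), (6,3), (0,3), (0,6).
By the shoelace formula its area is 22.00.

22.00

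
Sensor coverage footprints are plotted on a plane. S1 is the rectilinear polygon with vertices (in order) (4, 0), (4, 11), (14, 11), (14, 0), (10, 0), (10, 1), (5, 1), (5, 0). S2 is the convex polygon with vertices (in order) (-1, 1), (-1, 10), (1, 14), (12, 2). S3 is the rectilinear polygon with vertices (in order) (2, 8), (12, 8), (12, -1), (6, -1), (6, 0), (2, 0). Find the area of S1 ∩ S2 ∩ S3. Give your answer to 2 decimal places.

The intersection is the polygon with vertices (12,2), (4,1.385), (4,8), (6.5,8).
By the shoelace formula its area is 33.96.

33.96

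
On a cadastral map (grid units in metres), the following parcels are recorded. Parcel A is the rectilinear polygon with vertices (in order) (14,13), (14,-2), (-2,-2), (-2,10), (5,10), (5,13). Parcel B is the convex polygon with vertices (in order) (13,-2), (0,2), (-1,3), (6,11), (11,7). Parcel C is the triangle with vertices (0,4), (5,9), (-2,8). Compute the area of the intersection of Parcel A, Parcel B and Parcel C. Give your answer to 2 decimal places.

The intersection is the polygon with vertices (4.143,8.878), (5,9), (0,4), (-0.045,4.091).
By the shoelace formula its area is 2.14.

2.14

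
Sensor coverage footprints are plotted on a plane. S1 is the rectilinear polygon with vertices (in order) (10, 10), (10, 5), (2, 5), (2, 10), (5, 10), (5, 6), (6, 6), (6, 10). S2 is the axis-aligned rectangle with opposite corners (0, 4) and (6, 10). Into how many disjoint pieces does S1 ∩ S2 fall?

1

S1 ∩ S2 is a single connected region.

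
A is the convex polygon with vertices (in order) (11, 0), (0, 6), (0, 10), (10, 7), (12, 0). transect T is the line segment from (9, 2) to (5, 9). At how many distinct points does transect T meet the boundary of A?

The segment meets the boundary at (5.345,8.397).

1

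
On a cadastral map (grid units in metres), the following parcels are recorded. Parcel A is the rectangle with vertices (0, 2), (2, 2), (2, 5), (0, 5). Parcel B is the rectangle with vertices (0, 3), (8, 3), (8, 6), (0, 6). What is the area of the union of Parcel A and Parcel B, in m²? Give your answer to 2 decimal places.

26.00

By inclusion–exclusion:
Individual areas: |Parcel A| = 6, |Parcel B| = 24.
|Parcel A∩Parcel B|: x∈[0,2], y∈[3,5] → 2·2 = 4.
|Parcel A ∪ Parcel B| = 30 − 4 = 26.00.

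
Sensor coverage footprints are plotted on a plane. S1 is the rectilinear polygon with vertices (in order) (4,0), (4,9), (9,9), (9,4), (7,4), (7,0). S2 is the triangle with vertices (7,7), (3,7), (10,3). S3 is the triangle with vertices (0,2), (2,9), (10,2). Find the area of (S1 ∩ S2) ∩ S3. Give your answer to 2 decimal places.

The region (S1 ∩ S2) ∩ S3 is the polygon with vertices (4.286,7), (6.706,4.882), (4,6.429), (4,7).
By the shoelace formula its area is 1.08.

1.08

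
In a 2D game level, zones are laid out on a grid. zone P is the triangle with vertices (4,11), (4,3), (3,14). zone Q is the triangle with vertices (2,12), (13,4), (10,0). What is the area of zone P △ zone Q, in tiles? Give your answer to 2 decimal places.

|zone P| = 4, |zone Q| = 34, |zone P∩zone Q| = 0.8764.
|zone P △ zone Q| = |zone P| + |zone Q| − 2·|zone P∩zone Q| = 4 + 34 − 1.7528 = 36.25.

36.25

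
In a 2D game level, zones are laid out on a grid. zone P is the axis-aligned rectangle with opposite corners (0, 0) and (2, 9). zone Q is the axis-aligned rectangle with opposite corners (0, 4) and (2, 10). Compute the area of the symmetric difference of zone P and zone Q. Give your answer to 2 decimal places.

|zone P∩zone Q|: x∈[0,2], y∈[4,9] → 2·5 = 10.
|zone P △ zone Q| = |zone P| + |zone Q| − 2·|zone P∩zone Q| = 18 + 12 − 20 = 10.00.

10.00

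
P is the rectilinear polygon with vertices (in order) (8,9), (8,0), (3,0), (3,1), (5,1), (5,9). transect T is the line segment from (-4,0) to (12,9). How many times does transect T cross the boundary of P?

The segment meets the boundary at (8,6.75), (5,5.062).

2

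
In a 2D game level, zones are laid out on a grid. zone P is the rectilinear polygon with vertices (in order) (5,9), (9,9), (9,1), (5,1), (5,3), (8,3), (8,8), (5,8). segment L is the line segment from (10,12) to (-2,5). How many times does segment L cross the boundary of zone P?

0

The segment lies entirely outside zone P and never meets its boundary.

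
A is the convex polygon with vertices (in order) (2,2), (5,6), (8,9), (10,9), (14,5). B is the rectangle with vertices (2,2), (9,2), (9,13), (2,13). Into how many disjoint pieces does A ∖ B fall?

1

A ∖ B is a single connected region.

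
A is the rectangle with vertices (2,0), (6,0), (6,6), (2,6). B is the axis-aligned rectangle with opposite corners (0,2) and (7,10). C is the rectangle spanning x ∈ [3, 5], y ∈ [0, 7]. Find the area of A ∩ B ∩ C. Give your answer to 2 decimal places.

The intersection is the polygon with vertices (5,6), (5,2), (3,2), (3,6).
By the shoelace formula its area is 8.00.

8.00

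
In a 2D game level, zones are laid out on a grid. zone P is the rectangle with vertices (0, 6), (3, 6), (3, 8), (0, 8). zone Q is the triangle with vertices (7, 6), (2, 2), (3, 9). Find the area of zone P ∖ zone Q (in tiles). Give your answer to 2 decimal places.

|zone P| = 6, |zone P∩zone Q| = 0.5714.
|zone P ∖ zone Q| = |zone P| − |zone P∩zone Q| = 6 − 0.5714 = 5.43.

5.43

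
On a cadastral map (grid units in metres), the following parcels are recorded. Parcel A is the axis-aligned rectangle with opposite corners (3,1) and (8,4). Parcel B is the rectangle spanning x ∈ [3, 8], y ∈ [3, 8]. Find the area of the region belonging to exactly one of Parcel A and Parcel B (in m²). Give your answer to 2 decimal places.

|Parcel A∩Parcel B|: x∈[3,8], y∈[3,4] → 5·1 = 5.
|Parcel A △ Parcel B| = |Parcel A| + |Parcel B| − 2·|Parcel A∩Parcel B| = 15 + 25 − 10 = 30.00.

30.00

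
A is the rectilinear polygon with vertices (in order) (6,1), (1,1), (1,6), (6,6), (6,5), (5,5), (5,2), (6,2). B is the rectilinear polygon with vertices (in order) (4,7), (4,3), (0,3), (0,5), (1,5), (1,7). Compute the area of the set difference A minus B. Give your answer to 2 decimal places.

13.00

|A| = 22, |A∩B| = 9.
|A ∖ B| = |A| − |A∩B| = 22 − 9 = 13.00.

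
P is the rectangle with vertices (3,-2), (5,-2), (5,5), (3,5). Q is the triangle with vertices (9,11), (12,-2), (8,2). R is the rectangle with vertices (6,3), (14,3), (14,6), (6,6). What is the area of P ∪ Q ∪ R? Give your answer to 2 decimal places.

By inclusion–exclusion:
Individual areas: |P| = 14, |Q| = 20, |R| = 24.
|P∩Q| = 0.
|P∩R| = 0 (no overlap).
|Q∩R| = 6.6667.
|P∩Q∩R| = 0.
|P ∪ Q ∪ R| = 58 − 6.6667 + 0 = 51.33.

51.33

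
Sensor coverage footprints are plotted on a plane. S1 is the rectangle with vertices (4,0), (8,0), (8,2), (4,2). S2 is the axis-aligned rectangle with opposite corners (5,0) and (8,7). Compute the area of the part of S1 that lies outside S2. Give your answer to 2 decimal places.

|S1∩S2|: x∈[5,8], y∈[0,2] → 3·2 = 6.
|S1| = 8.
|S1 ∖ S2| = |S1| − |S1∩S2| = 8 − 6 = 2.00.

2.00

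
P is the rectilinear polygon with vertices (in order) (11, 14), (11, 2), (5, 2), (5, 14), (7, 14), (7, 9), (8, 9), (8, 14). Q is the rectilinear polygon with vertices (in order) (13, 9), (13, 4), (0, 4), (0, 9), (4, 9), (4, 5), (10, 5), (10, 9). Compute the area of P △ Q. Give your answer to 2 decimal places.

|P| = 67, |Q| = 41, |P∩Q| = 10.
|P △ Q| = |P| + |Q| − 2·|P∩Q| = 67 + 41 − 20 = 88.00.

88.00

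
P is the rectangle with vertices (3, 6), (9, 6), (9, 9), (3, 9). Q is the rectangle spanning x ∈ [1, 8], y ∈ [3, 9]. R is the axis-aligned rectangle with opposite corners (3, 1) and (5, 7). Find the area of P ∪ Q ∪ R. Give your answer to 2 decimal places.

By inclusion–exclusion:
Individual areas: |P| = 18, |Q| = 42, |R| = 12.
|P∩Q|: x∈[3,8], y∈[6,9] → 5·3 = 15.
|P∩R|: x∈[3,5], y∈[6,7] → 2·1 = 2.
|Q∩R|: x∈[3,5], y∈[3,7] → 2·4 = 8.
|P∩Q∩R| = 2.
|P ∪ Q ∪ R| = 72 − 25 + 2 = 49.00.

49.00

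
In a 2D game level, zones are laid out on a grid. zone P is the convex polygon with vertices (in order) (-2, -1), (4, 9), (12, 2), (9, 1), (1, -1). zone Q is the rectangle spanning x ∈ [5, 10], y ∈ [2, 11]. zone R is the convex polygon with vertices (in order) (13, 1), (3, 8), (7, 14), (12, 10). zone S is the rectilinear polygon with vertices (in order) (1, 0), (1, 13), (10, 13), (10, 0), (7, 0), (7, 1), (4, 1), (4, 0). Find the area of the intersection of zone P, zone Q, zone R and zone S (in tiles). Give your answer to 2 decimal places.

5.44

The intersection is the polygon with vertices (5,6.6), (5,8.125), (10,3.75), (10,3.1).
By the shoelace formula its area is 5.44.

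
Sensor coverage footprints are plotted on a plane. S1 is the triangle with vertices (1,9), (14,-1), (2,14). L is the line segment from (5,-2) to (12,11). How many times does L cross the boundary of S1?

2

The segment meets the boundary at (8.943,5.322), (8.017,3.603).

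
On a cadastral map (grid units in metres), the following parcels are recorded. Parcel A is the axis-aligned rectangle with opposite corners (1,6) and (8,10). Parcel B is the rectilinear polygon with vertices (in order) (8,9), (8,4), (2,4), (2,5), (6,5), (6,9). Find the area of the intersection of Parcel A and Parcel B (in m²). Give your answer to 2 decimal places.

The intersection is the polygon with vertices (8,6), (6,6), (6,9), (8,9).
By the shoelace formula its area is 6.00.

6.00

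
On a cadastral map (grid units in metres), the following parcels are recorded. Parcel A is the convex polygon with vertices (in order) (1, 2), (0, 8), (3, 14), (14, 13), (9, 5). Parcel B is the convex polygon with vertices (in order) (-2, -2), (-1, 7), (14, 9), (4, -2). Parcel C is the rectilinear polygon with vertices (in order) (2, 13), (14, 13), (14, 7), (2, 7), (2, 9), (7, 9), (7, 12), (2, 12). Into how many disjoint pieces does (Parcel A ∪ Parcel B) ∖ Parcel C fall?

(Parcel A ∪ Parcel B) ∖ Parcel C splits into 2 disjoint pieces (area 107.3236, area 5.75).

2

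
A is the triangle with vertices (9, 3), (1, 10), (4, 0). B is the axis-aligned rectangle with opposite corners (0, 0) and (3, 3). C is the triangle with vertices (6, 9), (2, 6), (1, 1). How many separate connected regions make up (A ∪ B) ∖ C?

(A ∪ B) ∖ C splits into 3 disjoint pieces (area 21.3458, area 4.1796, area 8.15).

3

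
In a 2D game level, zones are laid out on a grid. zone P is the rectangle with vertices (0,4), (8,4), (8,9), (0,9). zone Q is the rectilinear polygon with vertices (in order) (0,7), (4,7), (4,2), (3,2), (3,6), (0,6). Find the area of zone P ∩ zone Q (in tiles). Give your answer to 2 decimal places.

The intersection is the polygon with vertices (0,7), (4,7), (4,4), (3,4), (3,6), (0,6).
By the shoelace formula its area is 6.00.

6.00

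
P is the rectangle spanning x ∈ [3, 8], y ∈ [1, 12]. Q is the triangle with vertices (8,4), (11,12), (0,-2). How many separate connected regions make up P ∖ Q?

2

P ∖ Q splits into 2 disjoint pieces (area 6, area 35).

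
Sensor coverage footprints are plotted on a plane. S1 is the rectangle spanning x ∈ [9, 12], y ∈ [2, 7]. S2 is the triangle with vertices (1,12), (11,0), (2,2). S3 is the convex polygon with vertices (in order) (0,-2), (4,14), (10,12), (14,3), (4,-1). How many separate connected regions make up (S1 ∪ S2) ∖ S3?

3

(S1 ∪ S2) ∖ S3 splits into 3 disjoint pieces (area 0.05, area 1.5911, area 6.044).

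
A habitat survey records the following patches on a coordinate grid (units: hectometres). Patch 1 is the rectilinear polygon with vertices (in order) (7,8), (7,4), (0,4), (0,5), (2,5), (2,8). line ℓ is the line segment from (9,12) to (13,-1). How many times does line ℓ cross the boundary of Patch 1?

The segment lies entirely outside Patch 1 and never meets its boundary.

0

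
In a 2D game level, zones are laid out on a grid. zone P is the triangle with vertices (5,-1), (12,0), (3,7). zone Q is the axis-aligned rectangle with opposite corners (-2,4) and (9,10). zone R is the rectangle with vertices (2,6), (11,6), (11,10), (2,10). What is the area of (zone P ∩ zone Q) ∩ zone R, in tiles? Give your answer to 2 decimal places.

0.52

The region (zone P ∩ zone Q) ∩ zone R is the polygon with vertices (4.286,6), (3.25,6), (3,7).
By the shoelace formula its area is 0.52.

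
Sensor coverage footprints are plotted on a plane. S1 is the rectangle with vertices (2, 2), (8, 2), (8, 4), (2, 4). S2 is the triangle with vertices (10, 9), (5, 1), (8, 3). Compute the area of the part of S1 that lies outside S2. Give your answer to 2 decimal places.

|S1| = 12, |S1∩S2| = 2.75.
|S1 ∖ S2| = |S1| − |S1∩S2| = 12 − 2.75 = 9.25.

9.25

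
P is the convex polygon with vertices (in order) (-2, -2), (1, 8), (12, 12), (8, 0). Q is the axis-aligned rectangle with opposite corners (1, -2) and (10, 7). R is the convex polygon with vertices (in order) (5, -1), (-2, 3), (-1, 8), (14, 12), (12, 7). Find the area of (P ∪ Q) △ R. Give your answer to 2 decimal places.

|P ∪ Q| = 124.1.
|(P ∪ Q) ∩ R| = 86.5009.
|(P ∪ Q) △ R| = 124.1 + 108.5 − 173.0017 = 59.60.

59.60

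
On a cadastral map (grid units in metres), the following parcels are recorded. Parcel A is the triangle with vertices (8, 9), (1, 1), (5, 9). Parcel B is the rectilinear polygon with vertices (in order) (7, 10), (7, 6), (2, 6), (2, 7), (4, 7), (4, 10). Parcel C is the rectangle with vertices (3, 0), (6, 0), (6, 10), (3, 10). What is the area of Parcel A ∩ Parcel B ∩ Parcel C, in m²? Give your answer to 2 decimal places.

5.03

The intersection is the polygon with vertices (3.5,6), (4,7), (5,9), (6,9), (6,6.714), (5.375,6).
By the shoelace formula its area is 5.03.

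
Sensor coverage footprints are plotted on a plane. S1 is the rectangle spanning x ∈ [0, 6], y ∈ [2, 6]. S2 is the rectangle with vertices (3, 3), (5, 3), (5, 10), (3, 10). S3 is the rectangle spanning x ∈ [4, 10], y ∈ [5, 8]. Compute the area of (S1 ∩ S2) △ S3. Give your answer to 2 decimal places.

22.00

|S1 ∩ S2| = 6.
|(S1 ∩ S2) ∩ S3| = 1.
|(S1 ∩ S2) △ S3| = 6 + 18 − 2 = 22.00.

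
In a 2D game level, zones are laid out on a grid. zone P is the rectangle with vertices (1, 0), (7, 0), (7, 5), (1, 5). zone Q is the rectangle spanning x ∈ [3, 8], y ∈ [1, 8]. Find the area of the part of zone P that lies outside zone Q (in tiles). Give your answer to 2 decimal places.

14.00

|zone P∩zone Q|: x∈[3,7], y∈[1,5] → 4·4 = 16.
|zone P| = 30.
|zone P ∖ zone Q| = |zone P| − |zone P∩zone Q| = 30 − 16 = 14.00.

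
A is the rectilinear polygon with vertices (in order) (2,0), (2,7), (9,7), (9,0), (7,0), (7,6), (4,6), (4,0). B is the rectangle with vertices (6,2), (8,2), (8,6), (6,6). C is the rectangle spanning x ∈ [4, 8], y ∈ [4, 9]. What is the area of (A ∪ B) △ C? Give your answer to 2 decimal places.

|A ∪ B| = 35.
|(A ∪ B) ∩ C| = 8.
|(A ∪ B) △ C| = 35 + 20 − 16 = 39.00.

39.00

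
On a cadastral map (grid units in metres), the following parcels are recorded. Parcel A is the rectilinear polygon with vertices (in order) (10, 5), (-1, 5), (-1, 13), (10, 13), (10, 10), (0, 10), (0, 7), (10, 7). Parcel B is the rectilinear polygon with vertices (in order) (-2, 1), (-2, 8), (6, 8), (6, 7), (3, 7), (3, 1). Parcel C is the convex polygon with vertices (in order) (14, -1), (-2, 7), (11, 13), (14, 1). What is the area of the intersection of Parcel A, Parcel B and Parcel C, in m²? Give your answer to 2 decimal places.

6.44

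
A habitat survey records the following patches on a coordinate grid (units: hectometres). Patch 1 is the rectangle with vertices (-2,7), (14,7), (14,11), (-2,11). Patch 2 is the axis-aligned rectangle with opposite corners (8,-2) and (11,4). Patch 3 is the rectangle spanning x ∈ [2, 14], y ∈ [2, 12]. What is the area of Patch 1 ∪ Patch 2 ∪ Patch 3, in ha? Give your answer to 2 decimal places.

148.00

By inclusion–exclusion:
Individual areas: |Patch 1| = 64, |Patch 2| = 18, |Patch 3| = 120.
|Patch 1∩Patch 2| = 0 (no overlap).
|Patch 1∩Patch 3|: x∈[2,14], y∈[7,11] → 12·4 = 48.
|Patch 2∩Patch 3|: x∈[8,11], y∈[2,4] → 3·2 = 6.
|Patch 1∩Patch 2∩Patch 3| = 0.
|Patch 1 ∪ Patch 2 ∪ Patch 3| = 202 − 54 + 0 = 148.00.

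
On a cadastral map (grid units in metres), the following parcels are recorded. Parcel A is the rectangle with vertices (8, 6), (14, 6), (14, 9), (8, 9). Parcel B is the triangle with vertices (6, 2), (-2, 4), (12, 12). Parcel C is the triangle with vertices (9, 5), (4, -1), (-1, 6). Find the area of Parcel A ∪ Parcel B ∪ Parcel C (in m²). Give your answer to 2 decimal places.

By inclusion–exclusion:
Individual areas: |Parcel A| = 18, |Parcel B| = 46, |Parcel C| = 32.5.
|Parcel A∩Parcel B| = 3.9.
|Parcel A∩Parcel C| = 0.
|Parcel B∩Parcel C| = 19.3038.
|Parcel A∩Parcel B∩Parcel C| = 0.
|Parcel A ∪ Parcel B ∪ Parcel C| = 96.5 − 23.2038 + 0 = 73.30.

73.30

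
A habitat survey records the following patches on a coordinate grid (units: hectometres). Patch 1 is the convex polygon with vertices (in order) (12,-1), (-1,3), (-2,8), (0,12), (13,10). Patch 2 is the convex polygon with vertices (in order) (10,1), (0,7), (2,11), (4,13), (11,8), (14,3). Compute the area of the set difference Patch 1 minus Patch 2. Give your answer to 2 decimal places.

|Patch 1| = 140, |Patch 1∩Patch 2| = 77.9021.
|Patch 1 ∖ Patch 2| = |Patch 1| − |Patch 1∩Patch 2| = 140 − 77.9021 = 62.10.

62.10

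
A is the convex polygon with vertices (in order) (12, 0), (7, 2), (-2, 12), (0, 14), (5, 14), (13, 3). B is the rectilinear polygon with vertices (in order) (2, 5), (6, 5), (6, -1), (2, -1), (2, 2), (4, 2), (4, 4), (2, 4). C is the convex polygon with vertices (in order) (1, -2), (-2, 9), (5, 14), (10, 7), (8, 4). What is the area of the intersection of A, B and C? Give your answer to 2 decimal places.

The intersection is the polygon with vertices (6,5), (6,3.111), (4.3,5).
By the shoelace formula its area is 1.61.

1.61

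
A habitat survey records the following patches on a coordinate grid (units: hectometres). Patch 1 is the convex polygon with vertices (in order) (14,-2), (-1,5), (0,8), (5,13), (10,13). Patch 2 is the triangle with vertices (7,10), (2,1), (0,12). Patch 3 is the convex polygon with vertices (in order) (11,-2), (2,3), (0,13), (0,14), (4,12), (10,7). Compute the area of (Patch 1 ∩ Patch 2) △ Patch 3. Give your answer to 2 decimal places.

|Patch 1 ∩ Patch 2| = 29.3458.
|(Patch 1 ∩ Patch 2) ∩ Patch 3| = 27.6494.
|(Patch 1 ∩ Patch 2) △ Patch 3| = 29.3458 + 91 − 55.2989 = 65.05.

65.05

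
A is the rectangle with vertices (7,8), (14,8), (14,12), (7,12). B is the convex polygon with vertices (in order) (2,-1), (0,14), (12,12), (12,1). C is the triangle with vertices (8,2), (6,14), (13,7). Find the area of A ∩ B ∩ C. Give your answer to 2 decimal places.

12.00

The intersection is the polygon with vertices (7,12), (8,12), (12,8), (7,8).
By the shoelace formula its area is 12.00.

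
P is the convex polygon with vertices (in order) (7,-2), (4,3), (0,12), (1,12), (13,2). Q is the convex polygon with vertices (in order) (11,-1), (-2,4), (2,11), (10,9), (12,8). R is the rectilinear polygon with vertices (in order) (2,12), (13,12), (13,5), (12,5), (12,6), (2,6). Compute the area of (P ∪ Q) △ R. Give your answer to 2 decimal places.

|P ∪ Q| = 114.213.
|(P ∪ Q) ∩ R| = 36.8016.
|(P ∪ Q) △ R| = 114.213 + 67 − 73.6032 = 107.61.

107.61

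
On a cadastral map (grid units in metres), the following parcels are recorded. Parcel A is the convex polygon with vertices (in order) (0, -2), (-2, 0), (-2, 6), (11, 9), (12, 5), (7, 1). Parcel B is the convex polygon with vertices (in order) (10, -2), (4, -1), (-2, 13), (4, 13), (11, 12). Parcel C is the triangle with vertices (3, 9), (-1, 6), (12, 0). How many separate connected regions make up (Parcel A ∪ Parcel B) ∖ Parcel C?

2

(Parcel A ∪ Parcel B) ∖ Parcel C splits into 2 disjoint pieces (area 60.2028, area 80.4795).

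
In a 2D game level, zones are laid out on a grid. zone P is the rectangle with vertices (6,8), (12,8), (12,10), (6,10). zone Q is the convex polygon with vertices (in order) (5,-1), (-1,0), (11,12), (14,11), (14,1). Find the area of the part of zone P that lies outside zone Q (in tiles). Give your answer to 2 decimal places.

|zone P| = 12, |zone P∩zone Q| = 8.
|zone P ∖ zone Q| = |zone P| − |zone P∩zone Q| = 12 − 8 = 4.00.

4.00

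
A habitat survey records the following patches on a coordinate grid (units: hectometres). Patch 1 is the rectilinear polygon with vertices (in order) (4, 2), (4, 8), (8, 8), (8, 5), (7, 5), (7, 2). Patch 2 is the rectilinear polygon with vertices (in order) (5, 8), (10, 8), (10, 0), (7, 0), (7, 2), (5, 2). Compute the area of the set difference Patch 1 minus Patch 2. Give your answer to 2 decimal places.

|Patch 1| = 21, |Patch 1∩Patch 2| = 15.
|Patch 1 ∖ Patch 2| = |Patch 1| − |Patch 1∩Patch 2| = 21 − 15 = 6.00.

6.00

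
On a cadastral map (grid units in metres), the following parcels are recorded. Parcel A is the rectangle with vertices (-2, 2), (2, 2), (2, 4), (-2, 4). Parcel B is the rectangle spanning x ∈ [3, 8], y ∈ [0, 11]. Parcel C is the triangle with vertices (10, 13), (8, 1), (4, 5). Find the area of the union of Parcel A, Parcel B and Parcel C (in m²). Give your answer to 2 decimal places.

By inclusion–exclusion:
Individual areas: |Parcel A| = 8, |Parcel B| = 55, |Parcel C| = 28.
|Parcel A∩Parcel B| = 0 (no overlap).
|Parcel A∩Parcel C| = 0.
|Parcel B∩Parcel C| = 18.6667.
|Parcel A∩Parcel B∩Parcel C| = 0.
|Parcel A ∪ Parcel B ∪ Parcel C| = 91 − 18.6667 + 0 = 72.33.

72.33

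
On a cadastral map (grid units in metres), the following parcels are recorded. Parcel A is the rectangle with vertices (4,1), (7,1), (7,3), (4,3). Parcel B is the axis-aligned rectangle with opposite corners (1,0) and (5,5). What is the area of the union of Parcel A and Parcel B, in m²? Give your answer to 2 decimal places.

24.00

By inclusion–exclusion:
Individual areas: |Parcel A| = 6, |Parcel B| = 20.
|Parcel A∩Parcel B|: x∈[4,5], y∈[1,3] → 1·2 = 2.
|Parcel A ∪ Parcel B| = 26 − 2 = 24.00.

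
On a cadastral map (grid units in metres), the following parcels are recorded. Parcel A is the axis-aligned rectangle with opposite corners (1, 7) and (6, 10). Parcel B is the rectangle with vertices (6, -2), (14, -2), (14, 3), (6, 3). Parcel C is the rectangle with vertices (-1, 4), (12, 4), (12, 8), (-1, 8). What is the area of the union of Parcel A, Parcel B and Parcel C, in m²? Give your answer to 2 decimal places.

102.00

By inclusion–exclusion:
Individual areas: |Parcel A| = 15, |Parcel B| = 40, |Parcel C| = 52.
|Parcel A∩Parcel B| = 0 (no overlap).
|Parcel A∩Parcel C|: x∈[1,6], y∈[7,8] → 5·1 = 5.
|Parcel B∩Parcel C| = 0 (no overlap).
|Parcel A∩Parcel B∩Parcel C| = 0.
|Parcel A ∪ Parcel B ∪ Parcel C| = 107 − 5 + 0 = 102.00.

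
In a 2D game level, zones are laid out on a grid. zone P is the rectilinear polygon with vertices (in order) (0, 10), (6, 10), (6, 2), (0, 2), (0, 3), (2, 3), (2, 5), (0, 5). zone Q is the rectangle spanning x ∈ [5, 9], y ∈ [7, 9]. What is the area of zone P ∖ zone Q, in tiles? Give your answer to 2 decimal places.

|zone P| = 44, |zone P∩zone Q| = 2.
|zone P ∖ zone Q| = |zone P| − |zone P∩zone Q| = 44 − 2 = 42.00.

42.00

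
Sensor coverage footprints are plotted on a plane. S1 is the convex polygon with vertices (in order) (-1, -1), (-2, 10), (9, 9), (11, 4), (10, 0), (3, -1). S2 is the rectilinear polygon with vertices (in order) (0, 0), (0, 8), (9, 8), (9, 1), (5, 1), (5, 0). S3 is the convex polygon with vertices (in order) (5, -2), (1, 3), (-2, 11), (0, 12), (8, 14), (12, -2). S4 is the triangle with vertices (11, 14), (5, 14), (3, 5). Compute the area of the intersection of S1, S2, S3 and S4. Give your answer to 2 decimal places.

The intersection is the polygon with vertices (5.667,8), (3,5), (3.667,8).
By the shoelace formula its area is 3.00.

3.00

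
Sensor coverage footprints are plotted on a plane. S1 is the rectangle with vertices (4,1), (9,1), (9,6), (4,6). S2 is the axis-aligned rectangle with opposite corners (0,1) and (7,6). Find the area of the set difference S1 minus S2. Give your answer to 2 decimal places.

10.00

|S1∩S2|: x∈[4,7], y∈[1,6] → 3·5 = 15.
|S1| = 25.
|S1 ∖ S2| = |S1| − |S1∩S2| = 25 − 15 = 10.00.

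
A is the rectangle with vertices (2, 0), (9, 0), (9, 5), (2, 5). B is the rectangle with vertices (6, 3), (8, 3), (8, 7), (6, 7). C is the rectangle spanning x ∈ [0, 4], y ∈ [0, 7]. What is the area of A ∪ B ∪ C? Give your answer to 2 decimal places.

By inclusion–exclusion:
Individual areas: |A| = 35, |B| = 8, |C| = 28.
|A∩B|: x∈[6,8], y∈[3,5] → 2·2 = 4.
|A∩C|: x∈[2,4], y∈[0,5] → 2·5 = 10.
|B∩C| = 0 (no overlap).
|A∩B∩C| = 0.
|A ∪ B ∪ C| = 71 − 14 + 0 = 57.00.

57.00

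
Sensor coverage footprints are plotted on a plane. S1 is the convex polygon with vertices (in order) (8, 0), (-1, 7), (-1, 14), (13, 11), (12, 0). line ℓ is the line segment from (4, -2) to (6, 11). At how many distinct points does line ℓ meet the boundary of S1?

The segment meets the boundary at (4.702,2.565).

1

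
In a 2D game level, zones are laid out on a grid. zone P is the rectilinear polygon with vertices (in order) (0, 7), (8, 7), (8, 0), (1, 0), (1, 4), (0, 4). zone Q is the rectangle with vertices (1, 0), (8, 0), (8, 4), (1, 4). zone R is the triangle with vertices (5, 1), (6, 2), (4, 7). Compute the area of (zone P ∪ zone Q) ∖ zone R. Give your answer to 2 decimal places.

48.50

|zone P ∪ zone Q| = 52.
|(zone P ∪ zone Q) ∩ zone R| = 3.5.
|(zone P ∪ zone Q) ∖ zone R| = 52 − 3.5 = 48.50.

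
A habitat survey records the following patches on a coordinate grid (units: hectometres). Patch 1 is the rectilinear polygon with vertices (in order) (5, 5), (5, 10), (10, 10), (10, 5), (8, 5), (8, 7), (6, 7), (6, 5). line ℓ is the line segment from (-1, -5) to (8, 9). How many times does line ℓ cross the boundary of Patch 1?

3

The segment meets the boundary at (6.714,7), (6,5.889), (5.429,5).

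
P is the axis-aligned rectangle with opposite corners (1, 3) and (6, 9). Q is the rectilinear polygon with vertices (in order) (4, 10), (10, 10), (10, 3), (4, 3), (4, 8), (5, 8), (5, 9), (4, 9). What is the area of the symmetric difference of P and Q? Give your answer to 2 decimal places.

49.00

|P| = 30, |Q| = 41, |P∩Q| = 11.
|P △ Q| = |P| + |Q| − 2·|P∩Q| = 30 + 41 − 22 = 49.00.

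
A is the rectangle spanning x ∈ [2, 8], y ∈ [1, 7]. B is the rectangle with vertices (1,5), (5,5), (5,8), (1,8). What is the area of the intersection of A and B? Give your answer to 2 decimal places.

6.00

|A∩B|: x∈[2,5], y∈[5,7] → 3·2 = 6.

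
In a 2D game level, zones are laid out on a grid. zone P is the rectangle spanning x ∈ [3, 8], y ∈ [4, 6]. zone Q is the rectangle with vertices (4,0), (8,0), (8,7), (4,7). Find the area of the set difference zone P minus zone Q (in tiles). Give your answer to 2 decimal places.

|zone P∩zone Q|: x∈[4,8], y∈[4,6] → 4·2 = 8.
|zone P| = 10.
|zone P ∖ zone Q| = |zone P| − |zone P∩zone Q| = 10 − 8 = 2.00.

2.00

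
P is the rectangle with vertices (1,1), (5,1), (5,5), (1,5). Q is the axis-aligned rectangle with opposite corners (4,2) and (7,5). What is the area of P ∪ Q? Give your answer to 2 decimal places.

22.00

By inclusion–exclusion:
Individual areas: |P| = 16, |Q| = 9.
|P∩Q|: x∈[4,5], y∈[2,5] → 1·3 = 3.
|P ∪ Q| = 25 − 3 = 22.00.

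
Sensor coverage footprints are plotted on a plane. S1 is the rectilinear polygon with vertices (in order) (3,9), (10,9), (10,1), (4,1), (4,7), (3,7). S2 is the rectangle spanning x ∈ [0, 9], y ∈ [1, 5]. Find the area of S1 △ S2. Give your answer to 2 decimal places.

46.00

|S1| = 50, |S2| = 36, |S1∩S2| = 20.
|S1 △ S2| = |S1| + |S2| − 2·|S1∩S2| = 50 + 36 − 40 = 46.00.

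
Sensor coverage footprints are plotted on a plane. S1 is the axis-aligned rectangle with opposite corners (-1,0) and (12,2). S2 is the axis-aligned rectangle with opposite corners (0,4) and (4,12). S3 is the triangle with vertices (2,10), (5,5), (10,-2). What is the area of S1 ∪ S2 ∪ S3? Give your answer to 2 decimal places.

By inclusion–exclusion:
Individual areas: |S1| = 26, |S2| = 32, |S3| = 2.
|S1∩S2| = 0 (no overlap).
|S1∩S3| = 0.2857.
|S2∩S3| = 0.3333.
|S1∩S2∩S3| = 0.
|S1 ∪ S2 ∪ S3| = 60 − 0.619 + 0 = 59.38.

59.38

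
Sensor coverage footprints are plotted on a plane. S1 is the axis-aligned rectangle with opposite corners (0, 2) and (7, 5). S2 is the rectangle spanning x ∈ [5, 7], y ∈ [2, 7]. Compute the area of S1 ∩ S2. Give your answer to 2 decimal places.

6.00

|S1∩S2|: x∈[5,7], y∈[2,5] → 2·3 = 6.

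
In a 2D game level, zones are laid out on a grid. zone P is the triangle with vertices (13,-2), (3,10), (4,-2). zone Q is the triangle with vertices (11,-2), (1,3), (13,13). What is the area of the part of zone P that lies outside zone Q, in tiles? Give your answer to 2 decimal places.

|zone P| = 54, |zone P∩zone Q| = 33.2621.
|zone P ∖ zone Q| = |zone P| − |zone P∩zone Q| = 54 − 33.2621 = 20.74.

20.74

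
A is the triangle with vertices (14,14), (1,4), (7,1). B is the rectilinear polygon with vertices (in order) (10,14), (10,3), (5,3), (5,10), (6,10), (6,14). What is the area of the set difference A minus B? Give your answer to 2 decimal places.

22.93

|A| = 49.5, |A∩B| = 26.5659.
|A ∖ B| = |A| − |A∩B| = 49.5 − 26.5659 = 22.93.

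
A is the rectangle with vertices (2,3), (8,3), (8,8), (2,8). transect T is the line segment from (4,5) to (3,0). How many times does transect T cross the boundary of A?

1

The segment meets the boundary at (3.6,3).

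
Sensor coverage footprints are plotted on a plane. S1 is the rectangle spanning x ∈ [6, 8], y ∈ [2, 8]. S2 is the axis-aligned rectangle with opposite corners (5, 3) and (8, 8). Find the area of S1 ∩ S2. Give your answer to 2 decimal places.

|S1∩S2|: x∈[6,8], y∈[3,8] → 2·5 = 10.

10.00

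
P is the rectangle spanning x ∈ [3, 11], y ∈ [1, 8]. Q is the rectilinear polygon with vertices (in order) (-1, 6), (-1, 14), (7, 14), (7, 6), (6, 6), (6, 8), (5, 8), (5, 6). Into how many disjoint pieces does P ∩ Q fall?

2

P ∩ Q splits into 2 disjoint pieces (area 2, area 4).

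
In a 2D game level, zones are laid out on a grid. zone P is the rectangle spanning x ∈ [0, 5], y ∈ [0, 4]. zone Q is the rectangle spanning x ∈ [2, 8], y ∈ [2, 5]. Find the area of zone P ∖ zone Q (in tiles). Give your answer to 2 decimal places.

|zone P∩zone Q|: x∈[2,5], y∈[2,4] → 3·2 = 6.
|zone P| = 20.
|zone P ∖ zone Q| = |zone P| − |zone P∩zone Q| = 20 − 6 = 14.00.

14.00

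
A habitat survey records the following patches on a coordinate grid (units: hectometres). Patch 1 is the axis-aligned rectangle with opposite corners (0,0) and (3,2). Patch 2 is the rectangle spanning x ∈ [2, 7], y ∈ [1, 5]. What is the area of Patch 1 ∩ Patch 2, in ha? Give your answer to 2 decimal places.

|Patch 1∩Patch 2|: x∈[2,3], y∈[1,2] → 1·1 = 1.

1.00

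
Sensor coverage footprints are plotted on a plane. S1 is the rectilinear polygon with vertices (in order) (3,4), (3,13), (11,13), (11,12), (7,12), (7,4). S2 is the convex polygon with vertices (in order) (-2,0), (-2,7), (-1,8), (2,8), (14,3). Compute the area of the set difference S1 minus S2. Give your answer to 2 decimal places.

29.00

|S1| = 40, |S1∩S2| = 11.
|S1 ∖ S2| = |S1| − |S1∩S2| = 40 − 11 = 29.00.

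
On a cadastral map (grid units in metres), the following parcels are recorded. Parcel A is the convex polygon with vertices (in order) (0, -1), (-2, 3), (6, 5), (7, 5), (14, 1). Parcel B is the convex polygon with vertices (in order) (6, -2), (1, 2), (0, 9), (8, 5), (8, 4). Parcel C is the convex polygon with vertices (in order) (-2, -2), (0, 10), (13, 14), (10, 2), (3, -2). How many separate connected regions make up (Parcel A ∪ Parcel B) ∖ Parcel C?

(Parcel A ∪ Parcel B) ∖ Parcel C splits into 2 disjoint pieces (area 0.6114, area 10.0656).

2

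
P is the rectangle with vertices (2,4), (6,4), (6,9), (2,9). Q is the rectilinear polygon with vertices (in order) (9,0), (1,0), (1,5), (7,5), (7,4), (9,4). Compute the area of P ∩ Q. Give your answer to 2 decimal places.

4.00

The intersection is the polygon with vertices (6,4), (2,4), (2,5), (6,5).
By the shoelace formula its area is 4.00.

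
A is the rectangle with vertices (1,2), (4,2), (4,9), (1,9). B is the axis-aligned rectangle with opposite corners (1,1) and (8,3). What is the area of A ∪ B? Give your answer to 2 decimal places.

By inclusion–exclusion:
Individual areas: |A| = 21, |B| = 14.
|A∩B|: x∈[1,4], y∈[2,3] → 3·1 = 3.
|A ∪ B| = 35 − 3 = 32.00.

32.00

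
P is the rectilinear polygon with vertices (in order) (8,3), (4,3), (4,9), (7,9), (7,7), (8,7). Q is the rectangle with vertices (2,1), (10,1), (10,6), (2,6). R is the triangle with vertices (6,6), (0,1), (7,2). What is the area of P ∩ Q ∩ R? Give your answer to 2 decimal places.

The intersection is the polygon with vertices (4,4.333), (6,6), (6.75,3), (4,3).
By the shoelace formula its area is 5.46.

5.46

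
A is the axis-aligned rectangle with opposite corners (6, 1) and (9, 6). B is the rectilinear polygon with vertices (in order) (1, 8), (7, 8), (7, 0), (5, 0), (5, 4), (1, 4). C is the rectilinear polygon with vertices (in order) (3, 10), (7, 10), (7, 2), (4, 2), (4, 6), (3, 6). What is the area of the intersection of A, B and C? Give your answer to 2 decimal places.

4.00

The intersection is the polygon with vertices (6,6), (7,6), (7,2), (6,2).
By the shoelace formula its area is 4.00.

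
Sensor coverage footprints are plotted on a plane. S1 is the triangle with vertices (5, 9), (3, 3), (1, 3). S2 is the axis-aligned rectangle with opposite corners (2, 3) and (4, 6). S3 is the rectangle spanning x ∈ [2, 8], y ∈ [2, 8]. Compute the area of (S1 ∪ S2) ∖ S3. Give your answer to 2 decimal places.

0.92

|S1 ∪ S2| = 8.25.
|(S1 ∪ S2) ∩ S3| = 7.3333.
|(S1 ∪ S2) ∖ S3| = 8.25 − 7.3333 = 0.92.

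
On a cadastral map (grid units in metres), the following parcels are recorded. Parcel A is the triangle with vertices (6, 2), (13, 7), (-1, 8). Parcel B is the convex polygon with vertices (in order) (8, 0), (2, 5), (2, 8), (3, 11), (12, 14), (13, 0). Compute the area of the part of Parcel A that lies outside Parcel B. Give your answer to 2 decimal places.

3.63

|Parcel A| = 38.5, |Parcel A∩Parcel B| = 34.8704.
|Parcel A ∖ Parcel B| = |Parcel A| − |Parcel A∩Parcel B| = 38.5 − 34.8704 = 3.63.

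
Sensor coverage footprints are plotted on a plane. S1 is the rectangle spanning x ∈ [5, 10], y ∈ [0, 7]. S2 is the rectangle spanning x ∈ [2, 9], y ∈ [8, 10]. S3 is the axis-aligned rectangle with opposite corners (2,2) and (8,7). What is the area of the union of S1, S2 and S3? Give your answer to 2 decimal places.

By inclusion–exclusion:
Individual areas: |S1| = 35, |S2| = 14, |S3| = 30.
|S1∩S2| = 0 (no overlap).
|S1∩S3|: x∈[5,8], y∈[2,7] → 3·5 = 15.
|S2∩S3| = 0 (no overlap).
|S1∩S2∩S3| = 0.
|S1 ∪ S2 ∪ S3| = 79 − 15 + 0 = 64.00.

64.00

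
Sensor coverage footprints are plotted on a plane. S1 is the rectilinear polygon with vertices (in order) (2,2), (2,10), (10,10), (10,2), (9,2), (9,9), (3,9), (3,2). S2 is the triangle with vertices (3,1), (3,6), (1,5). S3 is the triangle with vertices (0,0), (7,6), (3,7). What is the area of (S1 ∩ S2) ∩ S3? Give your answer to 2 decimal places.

The region (S1 ∩ S2) ∩ S3 is the polygon with vertices (3,6), (3,2.571), (2.45,2.1), (2,3), (2,4.667), (2.454,5.727).
By the shoelace formula its area is 3.13.

3.13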